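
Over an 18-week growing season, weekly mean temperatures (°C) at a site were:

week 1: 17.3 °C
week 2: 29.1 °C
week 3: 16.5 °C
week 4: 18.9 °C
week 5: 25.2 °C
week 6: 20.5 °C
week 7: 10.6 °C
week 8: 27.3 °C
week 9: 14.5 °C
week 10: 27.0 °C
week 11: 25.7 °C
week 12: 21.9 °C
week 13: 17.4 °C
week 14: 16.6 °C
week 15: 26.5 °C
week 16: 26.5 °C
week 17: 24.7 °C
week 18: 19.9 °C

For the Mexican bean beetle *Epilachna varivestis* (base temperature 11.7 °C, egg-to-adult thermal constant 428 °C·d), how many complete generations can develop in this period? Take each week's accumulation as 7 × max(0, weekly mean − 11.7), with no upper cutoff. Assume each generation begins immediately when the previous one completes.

2 generations

Weekly DD (7 × max(0, T̄ − 11.7)): 39.2, 121.8, 33.6, 50.4, 94.5, 61.6, 0.0, 109.2, 19.6, 107.1, 98.0, 71.4, 39.9, 34.3, 103.6, 103.6, 91.0, 57.4.
Season total = 1236.2 DD.
Complete generations = ⌊1236.2 / 428⌋ = 2.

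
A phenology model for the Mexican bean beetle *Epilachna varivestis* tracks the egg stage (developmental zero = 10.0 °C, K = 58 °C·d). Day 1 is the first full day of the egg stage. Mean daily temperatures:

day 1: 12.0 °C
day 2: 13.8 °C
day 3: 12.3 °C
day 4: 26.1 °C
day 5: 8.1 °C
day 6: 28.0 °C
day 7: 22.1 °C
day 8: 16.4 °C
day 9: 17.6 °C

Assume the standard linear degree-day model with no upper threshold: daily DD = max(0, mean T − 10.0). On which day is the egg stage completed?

Daily DD above 10.0 °C: 2.0, 3.8, 2.3, 16.1, 0.0, 18.0, 12.1, 6.4, 7.6.
Cumulative: 2.0, 5.8, 8.1, 24.2, 24.2, 42.2, 54.3, 60.7, 68.3.
The total first reaches 58 DD on day 8.

day 8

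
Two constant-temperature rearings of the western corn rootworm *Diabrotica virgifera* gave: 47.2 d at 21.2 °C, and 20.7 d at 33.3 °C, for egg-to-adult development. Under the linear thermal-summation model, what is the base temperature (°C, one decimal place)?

Under the model K = D·(T − T_b), so D₁·(T₁ − T_b) = D₂·(T₂ − T_b).
47.2·(21.2 − T_b) = 20.7·(33.3 − T_b)
T_b = (47.2·21.2 − 20.7·33.3) / (47.2 − 20.7) = 311.33 / 26.5 = 11.748 °C ≈ 11.7 °C.

11.7 °C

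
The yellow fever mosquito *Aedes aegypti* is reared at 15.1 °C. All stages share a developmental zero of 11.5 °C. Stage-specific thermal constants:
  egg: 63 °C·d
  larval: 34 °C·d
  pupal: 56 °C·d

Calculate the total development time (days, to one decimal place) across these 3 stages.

42.5 days

Daily accumulation at 15.1 °C = 15.1 − 11.5 = 3.6 DD/day.
Total K = 63 + 34 + 56 = 153 DD.
Total duration = 153 / 3.6 = 42.500 ≈ 42.5 days.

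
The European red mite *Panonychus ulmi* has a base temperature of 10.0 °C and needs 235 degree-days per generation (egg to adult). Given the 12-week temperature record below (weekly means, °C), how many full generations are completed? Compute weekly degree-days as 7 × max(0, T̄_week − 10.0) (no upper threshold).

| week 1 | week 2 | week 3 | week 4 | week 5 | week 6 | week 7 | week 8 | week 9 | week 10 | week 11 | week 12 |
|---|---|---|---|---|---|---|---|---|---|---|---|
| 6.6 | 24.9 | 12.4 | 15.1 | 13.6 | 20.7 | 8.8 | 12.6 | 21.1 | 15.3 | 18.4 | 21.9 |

2 generations

Weekly DD (7 × max(0, T̄ − 10.0)): 0.0, 104.3, 16.8, 35.7, 25.2, 74.9, 0.0, 18.2, 77.7, 37.1, 58.8, 83.3.
Season total = 532.0 DD.
Complete generations = ⌊532.0 / 235⌋ = 2.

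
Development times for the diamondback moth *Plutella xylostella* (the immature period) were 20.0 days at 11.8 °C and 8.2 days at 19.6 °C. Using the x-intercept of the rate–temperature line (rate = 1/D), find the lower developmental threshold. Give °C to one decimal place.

Under the model K = D·(T − T_b), so D₁·(T₁ − T_b) = D₂·(T₂ − T_b).
20.0·(11.8 − T_b) = 8.2·(19.6 − T_b)
T_b = (20.0·11.8 − 8.2·19.6) / (20.0 − 8.2) = 75.28 / 11.8 = 6.380 °C ≈ 6.4 °C.

6.4 °C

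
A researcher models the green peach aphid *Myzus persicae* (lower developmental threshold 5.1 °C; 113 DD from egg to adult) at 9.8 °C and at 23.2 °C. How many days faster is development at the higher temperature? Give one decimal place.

17.8 days

At 9.8 °C: 113 / (9.8 − 5.1) = 113 / 4.7 = 24.043 d.
At 23.2 °C: 113 / (23.2 − 5.1) = 113 / 18.1 = 6.243 d.
Difference = |24.043 − 6.243| = 17.799 ≈ 17.8 days.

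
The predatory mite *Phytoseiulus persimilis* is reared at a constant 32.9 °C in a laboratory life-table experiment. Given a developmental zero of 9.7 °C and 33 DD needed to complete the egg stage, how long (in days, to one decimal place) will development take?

Daily accumulation = 32.9 − 9.7 = 23.2 DD/day.
Duration = 33 / 23.2 = 1.422 ≈ 1.4 days.

1.4 days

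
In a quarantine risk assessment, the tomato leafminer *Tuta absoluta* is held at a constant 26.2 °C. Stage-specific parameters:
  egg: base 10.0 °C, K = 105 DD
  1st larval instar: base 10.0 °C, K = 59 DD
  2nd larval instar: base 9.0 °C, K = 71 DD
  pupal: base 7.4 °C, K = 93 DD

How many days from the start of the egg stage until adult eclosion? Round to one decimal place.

egg: 105 / (26.2 − 10.0) = 105 / 16.2 = 6.481 d.
1st larval instar: 59 / (26.2 − 10.0) = 59 / 16.2 = 3.642 d.
2nd larval instar: 71 / (26.2 − 9.0) = 71 / 17.2 = 4.128 d.
pupal: 93 / (26.2 − 7.4) = 93 / 18.8 = 4.947 d.
Sum = 19.198 ≈ 19.2 days.

19.2 days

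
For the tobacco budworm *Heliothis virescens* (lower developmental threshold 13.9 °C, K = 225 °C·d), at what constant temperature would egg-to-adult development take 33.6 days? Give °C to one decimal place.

Required daily accumulation = 225 / 33.6 = 6.696 DD/day.
T = T_base + 6.696 = 13.9 + 6.696 = 20.596 ≈ 20.6 °C.

20.6 °C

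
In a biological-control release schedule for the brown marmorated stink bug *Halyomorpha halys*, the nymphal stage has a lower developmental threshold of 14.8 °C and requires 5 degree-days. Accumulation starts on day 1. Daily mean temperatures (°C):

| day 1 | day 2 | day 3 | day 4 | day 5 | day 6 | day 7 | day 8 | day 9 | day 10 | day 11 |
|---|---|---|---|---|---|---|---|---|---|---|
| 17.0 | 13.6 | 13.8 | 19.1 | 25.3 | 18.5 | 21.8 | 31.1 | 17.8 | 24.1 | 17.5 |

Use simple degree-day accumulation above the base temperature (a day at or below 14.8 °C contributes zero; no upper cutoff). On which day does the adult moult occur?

day 4

Daily DD above 14.8 °C: 2.2, 0.0, 0.0, 4.3, 10.5, 3.7, 7.0, 16.3, 3.0, 9.3, 2.7.
Cumulative: 2.2, 2.2, 2.2, 6.5, 17.0, 20.7, 27.7, 44.0, 47.0, 56.3, 59.0.
The total first reaches 5 DD on day 4.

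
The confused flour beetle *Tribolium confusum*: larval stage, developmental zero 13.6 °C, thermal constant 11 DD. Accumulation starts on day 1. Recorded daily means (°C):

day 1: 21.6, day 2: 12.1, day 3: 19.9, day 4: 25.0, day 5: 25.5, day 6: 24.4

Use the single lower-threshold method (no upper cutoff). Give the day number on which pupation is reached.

Daily DD above 13.6 °C: 8.0, 0.0, 6.3, 11.4, 11.9, 10.8.
Cumulative: 8.0, 8.0, 14.3, 25.7, 37.6, 48.4.
The total first reaches 11 DD on day 3.

day 3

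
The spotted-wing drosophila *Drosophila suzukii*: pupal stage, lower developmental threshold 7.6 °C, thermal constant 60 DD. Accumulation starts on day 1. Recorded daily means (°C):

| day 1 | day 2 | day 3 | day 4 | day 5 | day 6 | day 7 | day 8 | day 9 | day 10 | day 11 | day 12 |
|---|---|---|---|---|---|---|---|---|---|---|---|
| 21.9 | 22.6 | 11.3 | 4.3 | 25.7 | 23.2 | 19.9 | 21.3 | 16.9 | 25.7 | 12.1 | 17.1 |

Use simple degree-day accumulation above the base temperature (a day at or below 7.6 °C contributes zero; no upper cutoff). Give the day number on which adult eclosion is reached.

day 6

Daily DD above 7.6 °C: 14.3, 15.0, 3.7, 0.0, 18.1, 15.6, 12.3, 13.7, 9.3, 18.1, 4.5, 9.5.
Cumulative: 14.3, 29.3, 33.0, 33.0, 51.1, 66.7, 79.0, 92.7, 102.0, 120.1, 124.6, 134.1.
The total first reaches 60 DD on day 6.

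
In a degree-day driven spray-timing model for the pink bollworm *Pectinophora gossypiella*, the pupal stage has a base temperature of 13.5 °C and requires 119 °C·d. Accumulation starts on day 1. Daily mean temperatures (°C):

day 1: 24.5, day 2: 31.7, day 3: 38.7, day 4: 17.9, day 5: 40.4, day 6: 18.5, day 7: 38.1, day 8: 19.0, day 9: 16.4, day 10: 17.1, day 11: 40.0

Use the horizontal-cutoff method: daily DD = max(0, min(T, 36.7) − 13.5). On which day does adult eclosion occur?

Daily DD above 13.5 °C (capped at 23.2): 11.0, 18.2, 23.2, 4.4, 23.2, 5.0, 23.2, 5.5, 2.9, 3.6, 23.2.
Cumulative: 11.0, 29.2, 52.4, 56.8, 80.0, 85.0, 108.2, 113.7, 116.6, 120.2, 143.4.
The total first reaches 119 DD on day 10.

day 10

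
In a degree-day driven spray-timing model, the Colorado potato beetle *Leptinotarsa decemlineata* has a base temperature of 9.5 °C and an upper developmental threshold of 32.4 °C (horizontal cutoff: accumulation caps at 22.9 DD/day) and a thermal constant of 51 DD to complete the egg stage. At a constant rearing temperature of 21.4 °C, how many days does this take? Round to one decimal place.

4.3 days

Daily accumulation = 21.4 − 9.5 = 11.9 DD/day.
Duration = 51 / 11.9 = 4.286 ≈ 4.3 days.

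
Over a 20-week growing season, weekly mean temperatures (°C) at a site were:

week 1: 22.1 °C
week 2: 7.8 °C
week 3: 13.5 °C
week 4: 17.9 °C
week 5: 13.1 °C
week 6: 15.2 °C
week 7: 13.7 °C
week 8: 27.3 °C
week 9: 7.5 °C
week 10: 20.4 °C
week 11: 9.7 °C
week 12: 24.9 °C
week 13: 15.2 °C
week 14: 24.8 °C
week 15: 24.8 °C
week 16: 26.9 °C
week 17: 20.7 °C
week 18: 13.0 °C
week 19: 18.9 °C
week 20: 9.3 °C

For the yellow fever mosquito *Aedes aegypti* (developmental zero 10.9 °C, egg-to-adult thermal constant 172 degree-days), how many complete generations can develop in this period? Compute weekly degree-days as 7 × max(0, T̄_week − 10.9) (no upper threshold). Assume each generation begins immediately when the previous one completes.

5 generations

Weekly DD (7 × max(0, T̄ − 10.9)): 78.4, 0.0, 18.2, 49.0, 15.4, 30.1, 19.6, 114.8, 0.0, 66.5, 0.0, 98.0, 30.1, 97.3, 97.3, 112.0, 68.6, 14.7, 56.0, 0.0.
Season total = 966.0 DD.
Complete generations = ⌊966.0 / 172⌋ = 5.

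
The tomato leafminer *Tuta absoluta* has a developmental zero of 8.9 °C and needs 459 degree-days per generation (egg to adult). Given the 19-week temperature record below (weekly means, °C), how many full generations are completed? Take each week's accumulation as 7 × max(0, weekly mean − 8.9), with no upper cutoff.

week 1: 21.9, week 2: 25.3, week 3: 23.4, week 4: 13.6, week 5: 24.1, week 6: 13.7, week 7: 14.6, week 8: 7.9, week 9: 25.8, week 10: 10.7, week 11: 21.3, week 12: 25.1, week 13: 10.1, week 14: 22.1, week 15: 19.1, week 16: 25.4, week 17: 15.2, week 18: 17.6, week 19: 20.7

2 generations

Weekly DD (7 × max(0, T̄ − 8.9)): 91.0, 114.8, 101.5, 32.9, 106.4, 33.6, 39.9, 0.0, 118.3, 12.6, 86.8, 113.4, 8.4, 92.4, 71.4, 115.5, 44.1, 60.9, 82.6.
Season total = 1326.5 DD.
Complete generations = ⌊1326.5 / 459⌋ = 2.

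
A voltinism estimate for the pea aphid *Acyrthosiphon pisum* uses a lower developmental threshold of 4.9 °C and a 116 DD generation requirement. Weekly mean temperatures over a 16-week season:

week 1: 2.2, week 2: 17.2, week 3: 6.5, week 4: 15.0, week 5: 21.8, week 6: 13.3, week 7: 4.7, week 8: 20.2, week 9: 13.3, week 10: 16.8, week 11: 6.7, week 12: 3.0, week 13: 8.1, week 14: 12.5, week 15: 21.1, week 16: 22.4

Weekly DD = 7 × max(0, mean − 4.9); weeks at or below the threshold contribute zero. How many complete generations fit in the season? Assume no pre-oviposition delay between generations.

7 generations

Weekly DD (7 × max(0, T̄ − 4.9)): 0.0, 86.1, 11.2, 70.7, 118.3, 58.8, 0.0, 107.1, 58.8, 83.3, 12.6, 0.0, 22.4, 53.2, 113.4, 122.5.
Season total = 918.4 DD.
Complete generations = ⌊918.4 / 116⌋ = 7.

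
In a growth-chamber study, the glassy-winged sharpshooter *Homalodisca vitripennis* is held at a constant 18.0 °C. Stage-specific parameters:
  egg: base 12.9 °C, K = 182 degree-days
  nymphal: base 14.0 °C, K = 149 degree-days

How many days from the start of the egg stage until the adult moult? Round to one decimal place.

72.9 days

egg: 182 / (18.0 − 12.9) = 182 / 5.1 = 35.686 d.
nymphal: 149 / (18.0 − 14.0) = 149 / 4.0 = 37.250 d.
Sum = 72.936 ≈ 72.9 days.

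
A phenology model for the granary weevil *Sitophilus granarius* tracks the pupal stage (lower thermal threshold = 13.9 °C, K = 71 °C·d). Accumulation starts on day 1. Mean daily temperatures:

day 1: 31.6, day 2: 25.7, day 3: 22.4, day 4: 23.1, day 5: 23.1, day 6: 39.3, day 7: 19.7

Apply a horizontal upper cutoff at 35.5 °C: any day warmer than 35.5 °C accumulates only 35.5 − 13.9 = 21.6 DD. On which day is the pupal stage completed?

Daily DD above 13.9 °C (capped at 21.6): 17.7, 11.8, 8.5, 9.2, 9.2, 21.6, 5.8.
Cumulative: 17.7, 29.5, 38.0, 47.2, 56.4, 78.0, 83.8.
The total first reaches 71 DD on day 6.

day 6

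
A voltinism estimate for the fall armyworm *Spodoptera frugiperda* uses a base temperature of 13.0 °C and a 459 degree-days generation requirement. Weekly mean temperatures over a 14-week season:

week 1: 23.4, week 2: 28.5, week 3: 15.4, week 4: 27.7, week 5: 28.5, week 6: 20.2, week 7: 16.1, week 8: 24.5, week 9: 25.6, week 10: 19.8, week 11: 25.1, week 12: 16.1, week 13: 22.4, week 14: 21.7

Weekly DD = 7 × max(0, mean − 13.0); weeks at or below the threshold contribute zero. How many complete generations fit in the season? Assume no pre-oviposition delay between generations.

2 generations

Weekly DD (7 × max(0, T̄ − 13.0)): 72.8, 108.5, 16.8, 102.9, 108.5, 50.4, 21.7, 80.5, 88.2, 47.6, 84.7, 21.7, 65.8, 60.9.
Season total = 931.0 DD.
Complete generations = ⌊931.0 / 459⌋ = 2.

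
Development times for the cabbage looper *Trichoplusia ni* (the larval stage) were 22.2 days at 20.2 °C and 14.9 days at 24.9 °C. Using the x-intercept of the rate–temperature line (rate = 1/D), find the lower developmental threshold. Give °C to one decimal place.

10.6 °C

Under the model K = D·(T − T_b), so D₁·(T₁ − T_b) = D₂·(T₂ − T_b).
22.2·(20.2 − T_b) = 14.9·(24.9 − T_b)
T_b = (22.2·20.2 − 14.9·24.9) / (22.2 − 14.9) = 77.43 / 7.3 = 10.607 °C ≈ 10.6 °C.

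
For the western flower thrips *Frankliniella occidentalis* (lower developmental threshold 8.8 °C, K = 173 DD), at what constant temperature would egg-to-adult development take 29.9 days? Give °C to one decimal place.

14.6 °C

Required daily accumulation = 173 / 29.9 = 5.786 DD/day.
T = T_base + 5.786 = 8.8 + 5.786 = 14.586 ≈ 14.6 °C.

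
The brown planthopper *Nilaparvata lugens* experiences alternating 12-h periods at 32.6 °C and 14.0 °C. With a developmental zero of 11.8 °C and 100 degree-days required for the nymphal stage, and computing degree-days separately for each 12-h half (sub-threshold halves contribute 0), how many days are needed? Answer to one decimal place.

Day half: max(0, 32.6 − 11.8) × 0.5 = 20.8 × 0.5 = 10.40 DD.
Night half: max(0, 14.0 − 11.8) × 0.5 = 2.2 × 0.5 = 1.10 DD.
Per 24 h: 11.50 DD/day.
Duration = 100 / 11.50 = 8.696 ≈ 8.7 days.

8.7 days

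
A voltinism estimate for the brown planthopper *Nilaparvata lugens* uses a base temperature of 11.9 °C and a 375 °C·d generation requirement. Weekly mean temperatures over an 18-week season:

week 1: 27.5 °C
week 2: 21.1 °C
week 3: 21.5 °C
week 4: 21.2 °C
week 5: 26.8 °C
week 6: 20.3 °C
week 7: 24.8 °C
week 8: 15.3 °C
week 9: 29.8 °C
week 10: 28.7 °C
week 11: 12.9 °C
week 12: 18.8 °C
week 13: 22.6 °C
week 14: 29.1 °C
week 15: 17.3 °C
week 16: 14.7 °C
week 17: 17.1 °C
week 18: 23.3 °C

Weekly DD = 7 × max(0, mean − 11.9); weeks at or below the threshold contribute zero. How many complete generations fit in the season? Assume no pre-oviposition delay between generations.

3 generations

Weekly DD (7 × max(0, T̄ − 11.9)): 109.2, 64.4, 67.2, 65.1, 104.3, 58.8, 90.3, 23.8, 125.3, 117.6, 7.0, 48.3, 74.9, 120.4, 37.8, 19.6, 36.4, 79.8.
Season total = 1250.2 DD.
Complete generations = ⌊1250.2 / 375⌋ = 3.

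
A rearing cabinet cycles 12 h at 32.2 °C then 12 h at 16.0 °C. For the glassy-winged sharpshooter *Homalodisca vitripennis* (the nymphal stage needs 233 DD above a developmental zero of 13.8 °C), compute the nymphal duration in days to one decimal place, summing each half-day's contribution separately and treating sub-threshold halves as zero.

22.6 days

Day half: max(0, 32.2 − 13.8) × 0.5 = 18.4 × 0.5 = 9.20 DD.
Night half: max(0, 16.0 − 13.8) × 0.5 = 2.2 × 0.5 = 1.10 DD.
Per 24 h: 10.30 DD/day.
Duration = 233 / 10.30 = 22.621 ≈ 22.6 days.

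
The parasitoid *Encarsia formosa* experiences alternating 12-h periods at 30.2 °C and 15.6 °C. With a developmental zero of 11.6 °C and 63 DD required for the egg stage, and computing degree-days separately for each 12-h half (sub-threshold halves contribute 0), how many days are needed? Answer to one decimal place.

Day half: max(0, 30.2 − 11.6) × 0.5 = 18.6 × 0.5 = 9.30 DD.
Night half: max(0, 15.6 − 11.6) × 0.5 = 4.0 × 0.5 = 2.00 DD.
Per 24 h: 11.30 DD/day.
Duration = 63 / 11.30 = 5.575 ≈ 5.6 days.

5.6 days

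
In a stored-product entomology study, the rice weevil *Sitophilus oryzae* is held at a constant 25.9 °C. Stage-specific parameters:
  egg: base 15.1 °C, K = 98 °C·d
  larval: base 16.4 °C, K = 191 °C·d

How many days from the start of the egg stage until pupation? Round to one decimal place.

egg: 98 / (25.9 − 15.1) = 98 / 10.8 = 9.074 d.
larval: 191 / (25.9 − 16.4) = 191 / 9.5 = 20.105 d.
Sum = 29.179 ≈ 29.2 days.

29.2 days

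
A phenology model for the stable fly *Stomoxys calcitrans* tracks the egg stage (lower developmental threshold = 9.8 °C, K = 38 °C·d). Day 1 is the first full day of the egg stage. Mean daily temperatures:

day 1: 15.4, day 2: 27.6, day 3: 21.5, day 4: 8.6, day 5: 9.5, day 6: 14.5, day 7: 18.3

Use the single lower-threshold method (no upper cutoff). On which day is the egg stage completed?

Daily DD above 9.8 °C: 5.6, 17.8, 11.7, 0.0, 0.0, 4.7, 8.5.
Cumulative: 5.6, 23.4, 35.1, 35.1, 35.1, 39.8, 48.3.
The total first reaches 38 DD on day 6.

day 6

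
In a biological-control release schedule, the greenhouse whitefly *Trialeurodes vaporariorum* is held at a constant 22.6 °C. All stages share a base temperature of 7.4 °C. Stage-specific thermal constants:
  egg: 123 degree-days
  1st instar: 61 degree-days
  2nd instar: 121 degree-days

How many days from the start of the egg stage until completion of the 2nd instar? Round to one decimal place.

20.1 days

Daily accumulation at 22.6 °C = 22.6 − 7.4 = 15.2 DD/day.
Total K = 123 + 61 + 121 = 305 DD.
Total duration = 305 / 15.2 = 20.066 ≈ 20.1 days.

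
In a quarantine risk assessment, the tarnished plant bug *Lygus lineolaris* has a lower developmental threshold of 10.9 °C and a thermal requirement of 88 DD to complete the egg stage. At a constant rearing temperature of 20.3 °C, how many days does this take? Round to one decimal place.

9.4 days

Daily accumulation = 20.3 − 10.9 = 9.4 DD/day.
Duration = 88 / 9.4 = 9.362 ≈ 9.4 days.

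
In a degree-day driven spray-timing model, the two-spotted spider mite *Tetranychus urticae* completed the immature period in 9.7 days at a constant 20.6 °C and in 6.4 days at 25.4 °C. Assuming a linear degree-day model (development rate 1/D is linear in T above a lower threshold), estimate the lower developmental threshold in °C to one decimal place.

Equal thermal constants: D₁(T₁ − T_b) = D₂(T₂ − T_b).
9.7·(20.6 − T_b) = 6.4·(25.4 − T_b)
T_b = (9.7·20.6 − 6.4·25.4) / (9.7 − 6.4) = 37.26 / 3.3 = 11.291 °C ≈ 11.3 °C.

11.3 °C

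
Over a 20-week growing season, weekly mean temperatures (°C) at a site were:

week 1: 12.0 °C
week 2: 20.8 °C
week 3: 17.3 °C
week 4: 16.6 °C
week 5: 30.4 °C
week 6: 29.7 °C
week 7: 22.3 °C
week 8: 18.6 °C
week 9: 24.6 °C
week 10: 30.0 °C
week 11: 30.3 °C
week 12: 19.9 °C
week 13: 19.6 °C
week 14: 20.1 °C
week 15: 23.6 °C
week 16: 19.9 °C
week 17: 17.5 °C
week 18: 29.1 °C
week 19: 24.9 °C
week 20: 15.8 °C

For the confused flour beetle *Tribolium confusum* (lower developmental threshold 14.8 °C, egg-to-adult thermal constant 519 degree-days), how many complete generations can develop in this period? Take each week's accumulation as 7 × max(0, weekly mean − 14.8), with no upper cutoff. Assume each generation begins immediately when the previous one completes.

2 generations

Weekly DD (7 × max(0, T̄ − 14.8)): 0.0, 42.0, 17.5, 12.6, 109.2, 104.3, 52.5, 26.6, 68.6, 106.4, 108.5, 35.7, 33.6, 37.1, 61.6, 35.7, 18.9, 100.1, 70.7, 7.0.
Season total = 1048.6 DD.
Complete generations = ⌊1048.6 / 519⌋ = 2.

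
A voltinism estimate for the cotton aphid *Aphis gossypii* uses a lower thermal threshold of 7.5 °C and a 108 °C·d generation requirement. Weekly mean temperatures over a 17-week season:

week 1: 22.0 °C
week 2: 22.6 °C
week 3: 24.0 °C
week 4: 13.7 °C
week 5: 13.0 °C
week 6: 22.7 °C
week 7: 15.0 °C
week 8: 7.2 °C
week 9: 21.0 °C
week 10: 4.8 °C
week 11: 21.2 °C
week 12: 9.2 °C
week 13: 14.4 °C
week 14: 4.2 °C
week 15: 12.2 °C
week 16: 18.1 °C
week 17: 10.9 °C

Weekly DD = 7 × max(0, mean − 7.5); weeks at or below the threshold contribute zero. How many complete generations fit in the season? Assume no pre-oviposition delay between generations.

Weekly DD (7 × max(0, T̄ − 7.5)): 101.5, 105.7, 115.5, 43.4, 38.5, 106.4, 52.5, 0.0, 94.5, 0.0, 95.9, 11.9, 48.3, 0.0, 32.9, 74.2, 23.8.
Season total = 945.0 DD.
Complete generations = ⌊945.0 / 108⌋ = 8.

8 generations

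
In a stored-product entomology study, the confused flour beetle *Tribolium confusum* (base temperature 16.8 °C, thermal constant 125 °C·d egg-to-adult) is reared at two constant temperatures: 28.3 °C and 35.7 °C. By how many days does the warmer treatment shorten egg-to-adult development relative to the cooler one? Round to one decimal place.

At 28.3 °C: 125 / (28.3 − 16.8) = 125 / 11.5 = 10.870 d.
At 35.7 °C: 125 / (35.7 − 16.8) = 125 / 18.9 = 6.614 d.
Difference = |10.870 − 6.614| = 4.256 ≈ 4.3 days.

4.3 days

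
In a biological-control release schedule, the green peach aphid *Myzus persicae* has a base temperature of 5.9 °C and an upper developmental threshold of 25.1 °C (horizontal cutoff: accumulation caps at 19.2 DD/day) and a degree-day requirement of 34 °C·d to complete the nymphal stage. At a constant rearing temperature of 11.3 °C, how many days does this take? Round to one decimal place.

6.3 days

Daily accumulation = 11.3 − 5.9 = 5.4 DD/day.
Duration = 34 / 5.4 = 6.296 ≈ 6.3 days.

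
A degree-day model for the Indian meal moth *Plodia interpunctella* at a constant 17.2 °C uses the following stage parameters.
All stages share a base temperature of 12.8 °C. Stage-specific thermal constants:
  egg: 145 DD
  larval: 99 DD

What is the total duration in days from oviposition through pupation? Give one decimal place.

Daily accumulation at 17.2 °C = 17.2 − 12.8 = 4.4 DD/day.
Total K = 145 + 99 = 244 DD.
Total duration = 244 / 4.4 = 55.455 ≈ 55.5 days.

55.5 days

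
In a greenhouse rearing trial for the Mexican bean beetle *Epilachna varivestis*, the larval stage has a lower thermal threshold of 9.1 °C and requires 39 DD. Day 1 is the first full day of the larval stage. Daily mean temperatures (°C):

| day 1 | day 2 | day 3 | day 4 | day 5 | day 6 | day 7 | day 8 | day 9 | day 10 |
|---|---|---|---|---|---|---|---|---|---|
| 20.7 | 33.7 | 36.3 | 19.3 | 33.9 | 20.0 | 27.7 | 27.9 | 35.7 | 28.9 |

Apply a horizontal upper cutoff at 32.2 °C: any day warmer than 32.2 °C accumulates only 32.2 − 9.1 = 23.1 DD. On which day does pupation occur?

Daily DD above 9.1 °C (capped at 23.1): 11.6, 23.1, 23.1, 10.2, 23.1, 10.9, 18.6, 18.8, 23.1, 19.8.
Cumulative: 11.6, 34.7, 57.8, 68.0, 91.1, 102.0, 120.6, 139.4, 162.5, 182.3.
The total first reaches 39 DD on day 3.

day 3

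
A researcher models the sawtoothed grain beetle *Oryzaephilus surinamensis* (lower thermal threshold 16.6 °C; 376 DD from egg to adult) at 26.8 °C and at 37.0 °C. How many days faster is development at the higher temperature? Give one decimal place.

At 26.8 °C: 376 / (26.8 − 16.6) = 376 / 10.2 = 36.863 d.
At 37.0 °C: 376 / (37.0 − 16.6) = 376 / 20.4 = 18.431 d.
Difference = |36.863 − 18.431| = 18.431 ≈ 18.4 days.

18.4 days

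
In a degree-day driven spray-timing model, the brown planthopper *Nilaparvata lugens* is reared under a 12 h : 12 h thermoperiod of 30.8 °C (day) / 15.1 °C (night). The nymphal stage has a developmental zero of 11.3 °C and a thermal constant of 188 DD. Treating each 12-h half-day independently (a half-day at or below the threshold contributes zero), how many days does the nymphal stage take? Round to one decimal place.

16.1 days

Day half: max(0, 30.8 − 11.3) × 0.5 = 19.5 × 0.5 = 9.75 DD.
Night half: max(0, 15.1 − 11.3) × 0.5 = 3.8 × 0.5 = 1.90 DD.
Per 24 h: 11.65 DD/day.
Duration = 188 / 11.65 = 16.137 ≈ 16.1 days.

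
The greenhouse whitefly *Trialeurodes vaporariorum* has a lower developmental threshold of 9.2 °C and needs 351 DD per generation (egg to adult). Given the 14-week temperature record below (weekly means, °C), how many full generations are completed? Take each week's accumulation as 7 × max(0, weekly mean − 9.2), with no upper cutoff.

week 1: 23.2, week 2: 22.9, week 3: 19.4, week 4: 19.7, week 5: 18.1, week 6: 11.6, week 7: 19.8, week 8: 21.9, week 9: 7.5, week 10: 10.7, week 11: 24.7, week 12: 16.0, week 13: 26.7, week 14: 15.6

2 generations

Weekly DD (7 × max(0, T̄ − 9.2)): 98.0, 95.9, 71.4, 73.5, 62.3, 16.8, 74.2, 88.9, 0.0, 10.5, 108.5, 47.6, 122.5, 44.8.
Season total = 914.9 DD.
Complete generations = ⌊914.9 / 351⌋ = 2.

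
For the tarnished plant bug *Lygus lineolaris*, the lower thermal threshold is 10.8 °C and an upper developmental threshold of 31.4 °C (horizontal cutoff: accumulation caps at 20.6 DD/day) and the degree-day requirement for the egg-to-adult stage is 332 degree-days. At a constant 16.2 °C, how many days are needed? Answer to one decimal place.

Daily accumulation = 16.2 − 10.8 = 5.4 DD/day.
Duration = 332 / 5.4 = 61.481 ≈ 61.5 days.

61.5 days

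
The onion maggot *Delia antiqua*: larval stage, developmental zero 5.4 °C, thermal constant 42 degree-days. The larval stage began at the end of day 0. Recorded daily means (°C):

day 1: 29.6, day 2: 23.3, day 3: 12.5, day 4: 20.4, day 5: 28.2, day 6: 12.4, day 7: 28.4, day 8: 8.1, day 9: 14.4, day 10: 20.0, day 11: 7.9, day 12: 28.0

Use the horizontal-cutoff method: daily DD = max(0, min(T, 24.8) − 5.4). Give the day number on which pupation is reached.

day 3

Daily DD above 5.4 °C (capped at 19.4): 19.4, 17.9, 7.1, 15.0, 19.4, 7.0, 19.4, 2.7, 9.0, 14.6, 2.5, 19.4.
Cumulative: 19.4, 37.3, 44.4, 59.4, 78.8, 85.8, 105.2, 107.9, 116.9, 131.5, 134.0, 153.4.
The total first reaches 42 DD on day 3.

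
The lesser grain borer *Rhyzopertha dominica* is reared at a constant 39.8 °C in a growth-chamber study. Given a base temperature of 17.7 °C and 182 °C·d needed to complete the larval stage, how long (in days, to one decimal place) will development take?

8.2 days

Daily accumulation = 39.8 − 17.7 = 22.1 DD/day.
Duration = 182 / 22.1 = 8.235 ≈ 8.2 days.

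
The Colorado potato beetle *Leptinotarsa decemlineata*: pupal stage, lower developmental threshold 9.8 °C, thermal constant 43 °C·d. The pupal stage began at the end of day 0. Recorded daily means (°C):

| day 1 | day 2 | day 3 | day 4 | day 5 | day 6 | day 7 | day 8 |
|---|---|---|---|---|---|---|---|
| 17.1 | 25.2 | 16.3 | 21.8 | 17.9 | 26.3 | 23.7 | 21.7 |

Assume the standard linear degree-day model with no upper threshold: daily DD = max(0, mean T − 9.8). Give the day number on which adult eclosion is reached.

day 5

Daily DD above 9.8 °C: 7.3, 15.4, 6.5, 12.0, 8.1, 16.5, 13.9, 11.9.
Cumulative: 7.3, 22.7, 29.2, 41.2, 49.3, 65.8, 79.7, 91.6.
The total first reaches 43 DD on day 5.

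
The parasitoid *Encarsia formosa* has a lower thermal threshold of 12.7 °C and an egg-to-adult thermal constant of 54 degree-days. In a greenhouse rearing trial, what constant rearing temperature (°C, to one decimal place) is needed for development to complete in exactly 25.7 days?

Required daily accumulation = 54 / 25.7 = 2.101 DD/day.
T = T_base + 2.101 = 12.7 + 2.101 = 14.801 ≈ 14.8 °C.

14.8 °C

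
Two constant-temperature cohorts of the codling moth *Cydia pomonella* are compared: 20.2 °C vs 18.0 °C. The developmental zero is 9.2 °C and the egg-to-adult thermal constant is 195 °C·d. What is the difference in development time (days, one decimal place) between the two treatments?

At 20.2 °C: 195 / (20.2 − 9.2) = 195 / 11.0 = 17.727 d.
At 18.0 °C: 195 / (18.0 − 9.2) = 195 / 8.8 = 22.159 d.
Difference = |17.727 − 22.159| = 4.432 ≈ 4.4 days.

4.4 days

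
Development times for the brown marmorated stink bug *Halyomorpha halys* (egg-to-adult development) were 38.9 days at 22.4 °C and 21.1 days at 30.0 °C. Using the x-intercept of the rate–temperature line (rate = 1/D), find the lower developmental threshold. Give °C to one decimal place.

13.4 °C

Under the model K = D·(T − T_b), so D₁·(T₁ − T_b) = D₂·(T₂ − T_b).
38.9·(22.4 − T_b) = 21.1·(30.0 − T_b)
T_b = (38.9·22.4 − 21.1·30.0) / (38.9 − 21.1) = 238.36 / 17.8 = 13.391 °C ≈ 13.4 °C.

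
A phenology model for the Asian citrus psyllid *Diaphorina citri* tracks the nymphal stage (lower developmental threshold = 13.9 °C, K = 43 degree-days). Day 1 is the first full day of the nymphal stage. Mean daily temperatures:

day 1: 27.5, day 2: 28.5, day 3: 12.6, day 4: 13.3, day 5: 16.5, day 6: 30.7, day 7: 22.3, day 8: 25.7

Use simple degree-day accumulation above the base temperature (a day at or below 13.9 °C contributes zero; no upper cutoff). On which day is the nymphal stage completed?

Daily DD above 13.9 °C: 13.6, 14.6, 0.0, 0.0, 2.6, 16.8, 8.4, 11.8.
Cumulative: 13.6, 28.2, 28.2, 28.2, 30.8, 47.6, 56.0, 67.8.
The total first reaches 43 DD on day 6.

day 6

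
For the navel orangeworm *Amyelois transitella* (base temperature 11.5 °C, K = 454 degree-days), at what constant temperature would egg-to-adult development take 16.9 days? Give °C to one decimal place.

38.4 °C

Required daily accumulation = 454 / 16.9 = 26.864 DD/day.
T = T_base + 26.864 = 11.5 + 26.864 = 38.364 ≈ 38.4 °C.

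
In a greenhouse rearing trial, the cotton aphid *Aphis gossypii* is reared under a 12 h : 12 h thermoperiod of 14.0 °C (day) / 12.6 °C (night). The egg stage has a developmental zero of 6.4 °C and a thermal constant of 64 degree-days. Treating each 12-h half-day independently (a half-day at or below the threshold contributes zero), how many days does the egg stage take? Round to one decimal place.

Day half: max(0, 14.0 − 6.4) × 0.5 = 7.6 × 0.5 = 3.80 DD.
Night half: max(0, 12.6 − 6.4) × 0.5 = 6.2 × 0.5 = 3.10 DD.
Per 24 h: 6.90 DD/day.
Duration = 64 / 6.90 = 9.275 ≈ 9.3 days.

9.3 days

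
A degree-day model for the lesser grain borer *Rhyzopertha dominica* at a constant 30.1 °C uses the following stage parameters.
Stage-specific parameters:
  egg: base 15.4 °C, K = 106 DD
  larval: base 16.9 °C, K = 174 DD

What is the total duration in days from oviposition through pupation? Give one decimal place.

egg: 106 / (30.1 − 15.4) = 106 / 14.7 = 7.211 d.
larval: 174 / (30.1 − 16.9) = 174 / 13.2 = 13.182 d.
Sum = 20.393 ≈ 20.4 days.

20.4 days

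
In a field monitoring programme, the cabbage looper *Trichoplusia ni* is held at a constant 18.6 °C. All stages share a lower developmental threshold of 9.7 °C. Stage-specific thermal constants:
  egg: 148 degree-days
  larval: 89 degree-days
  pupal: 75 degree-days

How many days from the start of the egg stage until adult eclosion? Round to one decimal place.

Daily accumulation at 18.6 °C = 18.6 − 9.7 = 8.9 DD/day.
Total K = 148 + 89 + 75 = 312 DD.
Total duration = 312 / 8.9 = 35.056 ≈ 35.1 days.

35.1 days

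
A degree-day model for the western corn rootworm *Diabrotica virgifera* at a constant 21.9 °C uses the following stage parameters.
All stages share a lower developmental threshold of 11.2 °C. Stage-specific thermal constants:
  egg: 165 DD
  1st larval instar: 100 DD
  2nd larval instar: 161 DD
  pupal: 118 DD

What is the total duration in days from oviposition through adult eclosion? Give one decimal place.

50.8 days

Daily accumulation at 21.9 °C = 21.9 − 11.2 = 10.7 DD/day.
Total K = 165 + 100 + 161 + 118 = 544 DD.
Total duration = 544 / 10.7 = 50.841 ≈ 50.8 days.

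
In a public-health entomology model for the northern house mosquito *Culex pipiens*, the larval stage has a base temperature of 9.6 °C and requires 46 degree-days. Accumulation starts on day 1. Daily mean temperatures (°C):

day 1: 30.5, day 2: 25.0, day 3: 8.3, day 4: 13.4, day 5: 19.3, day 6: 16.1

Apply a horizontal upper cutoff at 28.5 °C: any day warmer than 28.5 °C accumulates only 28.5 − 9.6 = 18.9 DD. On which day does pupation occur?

Daily DD above 9.6 °C (capped at 18.9): 18.9, 15.4, 0.0, 3.8, 9.7, 6.5.
Cumulative: 18.9, 34.3, 34.3, 38.1, 47.8, 54.3.
The total first reaches 46 DD on day 5.

day 5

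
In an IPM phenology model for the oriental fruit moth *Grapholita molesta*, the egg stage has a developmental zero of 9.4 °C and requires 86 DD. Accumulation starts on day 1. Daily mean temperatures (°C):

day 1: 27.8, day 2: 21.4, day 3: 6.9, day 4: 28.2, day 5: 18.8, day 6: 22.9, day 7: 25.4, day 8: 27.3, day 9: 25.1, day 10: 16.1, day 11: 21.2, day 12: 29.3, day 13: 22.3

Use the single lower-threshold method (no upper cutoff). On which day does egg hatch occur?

day 7

Daily DD above 9.4 °C: 18.4, 12.0, 0.0, 18.8, 9.4, 13.5, 16.0, 17.9, 15.7, 6.7, 11.8, 19.9, 12.9.
Cumulative: 18.4, 30.4, 30.4, 49.2, 58.6, 72.1, 88.1, 106.0, 121.7, 128.4, 140.2, 160.1, 173.0.
The total first reaches 86 DD on day 7.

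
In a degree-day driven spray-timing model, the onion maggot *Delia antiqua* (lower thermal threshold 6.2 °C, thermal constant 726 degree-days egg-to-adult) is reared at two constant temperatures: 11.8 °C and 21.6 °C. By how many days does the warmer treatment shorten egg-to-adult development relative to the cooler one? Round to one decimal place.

At 11.8 °C: 726 / (11.8 − 6.2) = 726 / 5.6 = 129.643 d.
At 21.6 °C: 726 / (21.6 − 6.2) = 726 / 15.4 = 47.143 d.
Difference = |129.643 − 47.143| = 82.500 ≈ 82.5 days.

82.5 days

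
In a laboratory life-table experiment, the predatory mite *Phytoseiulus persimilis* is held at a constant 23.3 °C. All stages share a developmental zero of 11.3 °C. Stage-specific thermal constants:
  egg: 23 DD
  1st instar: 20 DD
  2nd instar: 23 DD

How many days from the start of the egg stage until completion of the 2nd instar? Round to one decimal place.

Daily accumulation at 23.3 °C = 23.3 − 11.3 = 12.0 DD/day.
Total K = 23 + 20 + 23 = 66 DD.
Total duration = 66 / 12.0 = 5.500 ≈ 5.5 days.

5.5 days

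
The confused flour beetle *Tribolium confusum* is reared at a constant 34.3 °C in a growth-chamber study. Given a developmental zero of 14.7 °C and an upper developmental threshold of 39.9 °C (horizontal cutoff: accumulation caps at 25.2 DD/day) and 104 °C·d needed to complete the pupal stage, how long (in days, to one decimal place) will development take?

5.3 days

Daily accumulation = 34.3 − 14.7 = 19.6 DD/day.
Duration = 104 / 19.6 = 5.306 ≈ 5.3 days.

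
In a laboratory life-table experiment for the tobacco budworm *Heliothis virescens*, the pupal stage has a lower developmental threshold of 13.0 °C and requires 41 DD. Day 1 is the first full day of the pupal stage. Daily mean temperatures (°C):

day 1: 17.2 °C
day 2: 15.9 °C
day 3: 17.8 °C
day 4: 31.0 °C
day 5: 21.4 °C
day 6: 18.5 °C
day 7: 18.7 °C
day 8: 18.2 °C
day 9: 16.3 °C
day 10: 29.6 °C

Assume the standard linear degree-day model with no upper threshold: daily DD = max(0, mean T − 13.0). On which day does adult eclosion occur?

day 6

Daily DD above 13.0 °C: 4.2, 2.9, 4.8, 18.0, 8.4, 5.5, 5.7, 5.2, 3.3, 16.6.
Cumulative: 4.2, 7.1, 11.9, 29.9, 38.3, 43.8, 49.5, 54.7, 58.0, 74.6.
The total first reaches 41 DD on day 6.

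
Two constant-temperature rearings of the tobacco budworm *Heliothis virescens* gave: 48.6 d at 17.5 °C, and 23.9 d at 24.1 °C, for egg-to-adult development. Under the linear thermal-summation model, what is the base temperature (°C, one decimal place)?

11.1 °C

Equal thermal constants: D₁(T₁ − T_b) = D₂(T₂ − T_b).
48.6·(17.5 − T_b) = 23.9·(24.1 − T_b)
T_b = (48.6·17.5 − 23.9·24.1) / (48.6 − 23.9) = 274.51 / 24.7 = 11.114 °C ≈ 11.1 °C.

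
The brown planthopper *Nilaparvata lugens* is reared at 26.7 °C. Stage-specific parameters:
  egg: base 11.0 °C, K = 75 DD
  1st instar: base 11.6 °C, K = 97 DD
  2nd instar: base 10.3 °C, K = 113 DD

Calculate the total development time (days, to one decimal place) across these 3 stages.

18.1 days

egg: 75 / (26.7 − 11.0) = 75 / 15.7 = 4.777 d.
1st instar: 97 / (26.7 − 11.6) = 97 / 15.1 = 6.424 d.
2nd instar: 113 / (26.7 − 10.3) = 113 / 16.4 = 6.890 d.
Sum = 18.091 ≈ 18.1 days.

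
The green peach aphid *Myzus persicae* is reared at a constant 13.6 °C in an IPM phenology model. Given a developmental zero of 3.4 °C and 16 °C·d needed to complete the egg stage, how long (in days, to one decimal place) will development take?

1.6 days

Daily accumulation = 13.6 − 3.4 = 10.2 DD/day.
Duration = 16 / 10.2 = 1.569 ≈ 1.6 days.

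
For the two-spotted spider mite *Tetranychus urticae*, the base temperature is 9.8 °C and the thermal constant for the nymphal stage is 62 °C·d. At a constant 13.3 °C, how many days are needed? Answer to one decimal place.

Daily accumulation = 13.3 − 9.8 = 3.5 DD/day.
Duration = 62 / 3.5 = 17.714 ≈ 17.7 days.

17.7 days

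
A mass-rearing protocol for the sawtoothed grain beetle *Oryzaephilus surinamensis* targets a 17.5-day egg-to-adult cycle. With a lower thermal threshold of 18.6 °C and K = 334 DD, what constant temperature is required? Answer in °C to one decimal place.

Required daily accumulation = 334 / 17.5 = 19.086 DD/day.
T = T_base + 19.086 = 18.6 + 19.086 = 37.686 ≈ 37.7 °C.

37.7 °C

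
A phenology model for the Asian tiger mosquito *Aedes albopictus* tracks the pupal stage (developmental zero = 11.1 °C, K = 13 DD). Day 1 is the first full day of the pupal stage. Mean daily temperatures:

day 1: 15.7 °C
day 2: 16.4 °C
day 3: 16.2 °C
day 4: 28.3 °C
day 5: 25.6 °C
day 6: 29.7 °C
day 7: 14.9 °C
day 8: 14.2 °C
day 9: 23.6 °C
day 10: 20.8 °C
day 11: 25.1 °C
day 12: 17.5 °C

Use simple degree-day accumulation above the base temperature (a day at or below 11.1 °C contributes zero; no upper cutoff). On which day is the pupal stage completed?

Daily DD above 11.1 °C: 4.6, 5.3, 5.1, 17.2, 14.5, 18.6, 3.8, 3.1, 12.5, 9.7, 14.0, 6.4.
Cumulative: 4.6, 9.9, 15.0, 32.2, 46.7, 65.3, 69.1, 72.2, 84.7, 94.4, 108.4, 114.8.
The total first reaches 13 DD on day 3.

day 3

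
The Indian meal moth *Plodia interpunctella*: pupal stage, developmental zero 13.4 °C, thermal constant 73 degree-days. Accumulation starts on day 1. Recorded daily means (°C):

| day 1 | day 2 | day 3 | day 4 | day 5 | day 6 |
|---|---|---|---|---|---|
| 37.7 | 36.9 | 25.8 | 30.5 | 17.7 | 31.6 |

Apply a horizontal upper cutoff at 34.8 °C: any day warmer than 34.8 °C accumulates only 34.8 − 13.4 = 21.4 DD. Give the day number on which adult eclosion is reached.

day 5

Daily DD above 13.4 °C (capped at 21.4): 21.4, 21.4, 12.4, 17.1, 4.3, 18.2.
Cumulative: 21.4, 42.8, 55.2, 72.3, 76.6, 94.8.
The total first reaches 73 DD on day 5.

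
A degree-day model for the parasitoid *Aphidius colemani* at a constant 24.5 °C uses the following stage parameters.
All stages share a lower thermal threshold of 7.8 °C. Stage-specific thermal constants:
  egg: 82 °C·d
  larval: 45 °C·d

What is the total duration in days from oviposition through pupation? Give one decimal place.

Daily accumulation at 24.5 °C = 24.5 − 7.8 = 16.7 DD/day.
Total K = 82 + 45 = 127 DD.
Total duration = 127 / 16.7 = 7.605 ≈ 7.6 days.

7.6 days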